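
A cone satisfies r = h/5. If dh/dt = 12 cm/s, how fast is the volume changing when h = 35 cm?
588π cm³/s

V = (1/3)π(h/5)²h = πh³/75
dV/dt = πh²/25 · 12
At h = 35: dV/dt = 588π cm³/s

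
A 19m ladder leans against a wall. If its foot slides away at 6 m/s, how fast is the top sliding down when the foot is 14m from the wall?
28√165/55 ≈ 6.539 m/s

x² + y² = 19²
2x·dx/dt + 2y·dy/dt = 0
dy/dt = -x/y · dx/dt = -14/√165 · 6 = -28√165/55 m/s
The top is descending at 28√165/55 ≈ 6.539 m/s.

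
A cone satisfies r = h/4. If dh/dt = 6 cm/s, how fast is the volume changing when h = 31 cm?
2883π/8 cm³/s

V = (1/3)π(h/4)²h = πh³/48
dV/dt = πh²/16 · 6
At h = 31: dV/dt = 2883π/8 cm³/s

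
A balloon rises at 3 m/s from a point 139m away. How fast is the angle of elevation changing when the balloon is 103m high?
0.013933 rad/s

tan(θ) = y/139
sec²(θ) · dθ/dt = (1/139) · dy/dt
dθ/dt = cos²(θ)/139 · 3 = 139/(139² + 103²) · 3
dθ/dt = 0.013933 rad/s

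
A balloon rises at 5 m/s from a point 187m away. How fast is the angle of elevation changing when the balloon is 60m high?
0.024242 rad/s

tan(θ) = y/187
sec²(θ) · dθ/dt = (1/187) · dy/dt
dθ/dt = cos²(θ)/187 · 5 = 187/(187² + 60²) · 5
dθ/dt = 0.024242 rad/s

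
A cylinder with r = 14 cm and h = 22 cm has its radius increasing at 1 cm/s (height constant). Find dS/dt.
100π cm²/s

S = 2πrh + 2πr² (lateral + bases)
dS/dt = (2πh + 4πr)·dr/dt = (2π·22 + 4π·14)·1
= 100π cm²/s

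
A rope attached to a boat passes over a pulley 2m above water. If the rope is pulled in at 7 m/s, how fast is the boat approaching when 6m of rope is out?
21√2/4 ≈ 7.425 m/s

rope² = x² + 2²
x = √(6² - 2²) = 4√2
dx/dt = (rope/x) · d(rope)/dt = (6/(4√2)) · (-7) = -21√2/4 m/s
The boat approaches at 21√2/4 ≈ 7.425 m/s.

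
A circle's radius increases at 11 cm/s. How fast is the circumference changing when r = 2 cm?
22π cm/s

C = 2πr
dC/dt = 2π · dr/dt = 2π · 11 = 22π cm/s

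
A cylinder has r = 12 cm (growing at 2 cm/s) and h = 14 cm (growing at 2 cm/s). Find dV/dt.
960π cm³/s

V = πr²h
dV/dt = 2πrh·dr/dt + πr²·dh/dt
= 2π(12)(14)(2) + π(12)²(2)
= 960π cm³/s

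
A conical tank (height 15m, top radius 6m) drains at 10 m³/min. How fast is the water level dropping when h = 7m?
125/(98π) ≈ 0.406 m/min

r/h = 6/15, so r = (2/5)h
V = (1/3)πr²h = (1/3)π((2/5)h)²h = (4/75)πh³
dV/dh = (4/25)πh²
dh/dt = (dV/dt)/(dV/dh) = -10/((4/25)π·7²) = -125/(98π) m/min
The level is dropping at 125/(98π) ≈ 0.406 m/min.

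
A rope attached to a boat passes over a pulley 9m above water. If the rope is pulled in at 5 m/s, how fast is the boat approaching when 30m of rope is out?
50√91/91 ≈ 5.241 m/s

rope² = x² + 9²
x = √(30² - 9²) = 3√91
dx/dt = (rope/x) · d(rope)/dt = (30/(3√91)) · (-5) = -50√91/91 m/s
The boat approaches at 50√91/91 ≈ 5.241 m/s.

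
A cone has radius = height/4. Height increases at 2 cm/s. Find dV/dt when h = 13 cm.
169π/8 cm³/s

V = (1/3)π(h/4)²h = πh³/48
dV/dt = πh²/16 · 2
At h = 13: dV/dt = 169π/8 cm³/s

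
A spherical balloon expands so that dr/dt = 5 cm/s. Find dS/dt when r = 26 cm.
1040π cm²/s

S = 4πr²
dS/dt = dS/dr · dr/dt = 8πr · 5
At r = 26: dS/dt = 1040π cm²/s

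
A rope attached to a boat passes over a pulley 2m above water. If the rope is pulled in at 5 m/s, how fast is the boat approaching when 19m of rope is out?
95√357/357 ≈ 5.028 m/s

rope² = x² + 2²
x = √(19² - 2²) = √357
dx/dt = (rope/x) · d(rope)/dt = (19/√357) · (-5) = -95√357/357 m/s
The boat approaches at 95√357/357 ≈ 5.028 m/s.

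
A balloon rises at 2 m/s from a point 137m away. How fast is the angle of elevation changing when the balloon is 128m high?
0.007794 rad/s

tan(θ) = y/137
sec²(θ) · dθ/dt = (1/137) · dy/dt
dθ/dt = cos²(θ)/137 · 2 = 137/(137² + 128²) · 2
dθ/dt = 0.007794 rad/s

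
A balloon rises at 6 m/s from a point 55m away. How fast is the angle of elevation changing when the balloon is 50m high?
0.059729 rad/s

tan(θ) = y/55
sec²(θ) · dθ/dt = (1/55) · dy/dt
dθ/dt = cos²(θ)/55 · 6 = 55/(55² + 50²) · 6
dθ/dt = 0.059729 rad/s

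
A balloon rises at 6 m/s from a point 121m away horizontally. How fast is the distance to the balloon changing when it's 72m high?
432√793/3965 ≈ 3.068 m/s

z² = 121² + y²
z = √(121² + 72²) = 5√793
dz/dt = y/z · dy/dt = 72/(5√793) · 6 = 432√793/3965 ≈ 3.068 m/s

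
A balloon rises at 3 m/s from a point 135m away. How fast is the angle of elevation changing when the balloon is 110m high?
0.013355 rad/s

tan(θ) = y/135
sec²(θ) · dθ/dt = (1/135) · dy/dt
dθ/dt = cos²(θ)/135 · 3 = 135/(135² + 110²) · 3
dθ/dt = 0.013355 rad/s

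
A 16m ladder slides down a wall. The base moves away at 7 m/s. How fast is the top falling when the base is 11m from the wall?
77√15/45 ≈ 6.627 m/s

x² + y² = 16²
2x·dx/dt + 2y·dy/dt = 0
dy/dt = -x/y · dx/dt = -11/(3√15) · 7 = -77√15/45 m/s
The top is descending at 77√15/45 ≈ 6.627 m/s.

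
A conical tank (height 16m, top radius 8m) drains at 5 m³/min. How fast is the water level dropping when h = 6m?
5/(9π) ≈ 0.1768 m/min

r/h = 8/16, so r = (1/2)h
V = (1/3)πr²h = (1/3)π((1/2)h)²h = (1/12)πh³
dV/dh = (1/4)πh²
dh/dt = (dV/dt)/(dV/dh) = -5/((1/4)π·6²) = -5/(9π) m/min
The level is dropping at 5/(9π) ≈ 0.1768 m/min.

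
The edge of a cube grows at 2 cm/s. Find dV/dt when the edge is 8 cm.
384 cm³/s

V = s³
dV/dt = 3s² · ds/dt = 3·8²·2 = 384 cm³/s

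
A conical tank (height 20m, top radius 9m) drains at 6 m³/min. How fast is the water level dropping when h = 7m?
800/(1323π) ≈ 0.1925 m/min

r/h = 9/20, so r = (9/20)h
V = (1/3)πr²h = (1/3)π((9/20)h)²h = (27/400)πh³
dV/dh = (81/400)πh²
dh/dt = (dV/dt)/(dV/dh) = -6/((81/400)π·7²) = -800/(1323π) m/min
The level is dropping at 800/(1323π) ≈ 0.1925 m/min.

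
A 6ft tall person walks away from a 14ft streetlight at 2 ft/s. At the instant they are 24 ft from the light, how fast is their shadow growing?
3/2 ft/s

By similar triangles: 14/(x+s) = 6/s
Solving: s = 6x/8
ds/dt = 6/8 · dx/dt = 3/4 · 2 = 3/2 ft/s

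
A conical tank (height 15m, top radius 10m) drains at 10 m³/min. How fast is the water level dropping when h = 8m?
45/(128π) ≈ 0.1119 m/min

r/h = 10/15, so r = (2/3)h
V = (1/3)πr²h = (1/3)π((2/3)h)²h = (4/27)πh³
dV/dh = (4/9)πh²
dh/dt = (dV/dt)/(dV/dh) = -10/((4/9)π·8²) = -45/(128π) m/min
The level is dropping at 45/(128π) ≈ 0.1119 m/min.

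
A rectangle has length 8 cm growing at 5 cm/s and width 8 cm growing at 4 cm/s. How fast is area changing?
72 cm²/s

A = lw
dA/dt = w·dl/dt + l·dw/dt = 8·5 + 8·4 = 72 cm²/s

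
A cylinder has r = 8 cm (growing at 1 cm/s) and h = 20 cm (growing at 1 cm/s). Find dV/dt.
384π cm³/s

V = πr²h
dV/dt = 2πrh·dr/dt + πr²·dh/dt
= 2π(8)(20)(1) + π(8)²(1)
= 384π cm³/s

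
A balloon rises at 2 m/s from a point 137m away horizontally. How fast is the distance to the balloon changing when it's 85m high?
85√25994/12997 ≈ 1.054 m/s

z² = 137² + y²
z = √(137² + 85²) = √25994
dz/dt = y/z · dy/dt = 85/√25994 · 2 = 85√25994/12997 ≈ 1.054 m/s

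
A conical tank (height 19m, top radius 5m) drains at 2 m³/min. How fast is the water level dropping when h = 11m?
722/(3025π) ≈ 0.07597 m/min

r/h = 5/19, so r = (5/19)h
V = (1/3)πr²h = (1/3)π((5/19)h)²h = (25/1083)πh³
dV/dh = (25/361)πh²
dh/dt = (dV/dt)/(dV/dh) = -2/((25/361)π·11²) = -722/(3025π) m/min
The level is dropping at 722/(3025π) ≈ 0.07597 m/min.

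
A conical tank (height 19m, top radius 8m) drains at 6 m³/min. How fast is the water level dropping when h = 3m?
361/(96π) ≈ 1.197 m/min

r/h = 8/19, so r = (8/19)h
V = (1/3)πr²h = (1/3)π((8/19)h)²h = (64/1083)πh³
dV/dh = (64/361)πh²
dh/dt = (dV/dt)/(dV/dh) = -6/((64/361)π·3²) = -361/(96π) m/min
The level is dropping at 361/(96π) ≈ 1.197 m/min.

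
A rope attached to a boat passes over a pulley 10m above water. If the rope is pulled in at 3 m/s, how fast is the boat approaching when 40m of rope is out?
4√15/5 ≈ 3.098 m/s

rope² = x² + 10²
x = √(40² - 10²) = 10√15
dx/dt = (rope/x) · d(rope)/dt = (40/(10√15)) · (-3) = -4√15/5 m/s
The boat approaches at 4√15/5 ≈ 3.098 m/s.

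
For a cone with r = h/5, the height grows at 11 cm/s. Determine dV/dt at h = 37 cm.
15059π/25 cm³/s

V = (1/3)π(h/5)²h = πh³/75
dV/dt = πh²/25 · 11
At h = 37: dV/dt = 15059π/25 cm³/s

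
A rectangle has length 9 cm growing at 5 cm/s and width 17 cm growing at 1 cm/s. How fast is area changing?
94 cm²/s

A = lw
dA/dt = w·dl/dt + l·dw/dt = 17·5 + 9·1 = 94 cm²/s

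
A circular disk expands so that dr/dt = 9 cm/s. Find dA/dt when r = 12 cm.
216π cm²/s

A = πr²
dA/dt = 2πr · dr/dt = 2π(12)(9) = 216π cm²/s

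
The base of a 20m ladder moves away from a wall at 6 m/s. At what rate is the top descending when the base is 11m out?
22√31/31 ≈ 3.951 m/s

x² + y² = 20²
2x·dx/dt + 2y·dy/dt = 0
dy/dt = -x/y · dx/dt = -11/(3√31) · 6 = -22√31/31 m/s
The top is descending at 22√31/31 ≈ 3.951 m/s.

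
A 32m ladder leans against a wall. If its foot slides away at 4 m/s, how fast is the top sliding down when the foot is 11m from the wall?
44√903/903 ≈ 1.464 m/s

x² + y² = 32²
2x·dx/dt + 2y·dy/dt = 0
dy/dt = -x/y · dx/dt = -11/√903 · 4 = -44√903/903 m/s
The top is descending at 44√903/903 ≈ 1.464 m/s.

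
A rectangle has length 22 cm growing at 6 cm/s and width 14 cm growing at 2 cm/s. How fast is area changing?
128 cm²/s

A = lw
dA/dt = w·dl/dt + l·dw/dt = 14·6 + 22·2 = 128 cm²/s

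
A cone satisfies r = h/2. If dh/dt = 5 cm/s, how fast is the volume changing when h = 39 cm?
7605π/4 cm³/s

V = (1/3)π(h/2)²h = πh³/12
dV/dt = πh²/4 · 5
At h = 39: dV/dt = 7605π/4 cm³/s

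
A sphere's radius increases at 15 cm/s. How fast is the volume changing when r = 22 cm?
29040π cm³/s

V = (4/3)πr³
dV/dt = dV/dr · dr/dt = 4πr² · 15
At r = 22: dV/dt = 29040π cm³/s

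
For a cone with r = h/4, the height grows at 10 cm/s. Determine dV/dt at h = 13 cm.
845π/8 cm³/s

V = (1/3)π(h/4)²h = πh³/48
dV/dt = πh²/16 · 10
At h = 13: dV/dt = 845π/8 cm³/s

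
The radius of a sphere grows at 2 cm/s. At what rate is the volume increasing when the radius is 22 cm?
3872π cm³/s

V = (4/3)πr³
dV/dt = dV/dr · dr/dt = 4πr² · 2
At r = 22: dV/dt = 3872π cm³/s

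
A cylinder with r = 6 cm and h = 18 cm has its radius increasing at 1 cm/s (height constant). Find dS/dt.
60π cm²/s

S = 2πrh + 2πr² (lateral + bases)
dS/dt = (2πh + 4πr)·dr/dt = (2π·18 + 4π·6)·1
= 60π cm²/s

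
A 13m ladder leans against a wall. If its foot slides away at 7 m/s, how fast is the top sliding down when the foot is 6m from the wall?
6√133/19 ≈ 3.642 m/s

x² + y² = 13²
2x·dx/dt + 2y·dy/dt = 0
dy/dt = -x/y · dx/dt = -6/√133 · 7 = -6√133/19 m/s
The top is descending at 6√133/19 ≈ 3.642 m/s.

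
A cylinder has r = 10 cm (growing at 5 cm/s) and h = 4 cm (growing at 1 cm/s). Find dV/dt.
500π cm³/s

V = πr²h
dV/dt = 2πrh·dr/dt + πr²·dh/dt
= 2π(10)(4)(5) + π(10)²(1)
= 500π cm³/s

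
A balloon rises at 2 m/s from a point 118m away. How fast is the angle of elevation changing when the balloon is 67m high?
0.012817 rad/s

tan(θ) = y/118
sec²(θ) · dθ/dt = (1/118) · dy/dt
dθ/dt = cos²(θ)/118 · 2 = 118/(118² + 67²) · 2
dθ/dt = 0.012817 rad/s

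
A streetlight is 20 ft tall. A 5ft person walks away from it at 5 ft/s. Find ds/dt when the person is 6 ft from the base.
5/3 ft/s

By similar triangles: 20/(x+s) = 5/s
Solving: s = 5x/15
ds/dt = 5/15 · dx/dt = 1/3 · 5 = 5/3 ft/s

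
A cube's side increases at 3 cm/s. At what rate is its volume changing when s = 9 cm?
729 cm³/s

V = s³
dV/dt = 3s² · ds/dt = 3·9²·3 = 729 cm³/s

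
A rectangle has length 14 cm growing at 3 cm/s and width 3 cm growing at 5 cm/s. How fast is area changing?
79 cm²/s

A = lw
dA/dt = w·dl/dt + l·dw/dt = 3·3 + 14·5 = 79 cm²/s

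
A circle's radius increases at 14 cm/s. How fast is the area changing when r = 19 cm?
532π cm²/s

A = πr²
dA/dt = 2πr · dr/dt = 2π(19)(14) = 532π cm²/s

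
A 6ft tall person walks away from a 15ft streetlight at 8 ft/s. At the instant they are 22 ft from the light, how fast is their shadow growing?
16/3 ft/s

By similar triangles: 15/(x+s) = 6/s
Solving: s = 6x/9
ds/dt = 6/9 · dx/dt = 2/3 · 8 = 16/3 ft/s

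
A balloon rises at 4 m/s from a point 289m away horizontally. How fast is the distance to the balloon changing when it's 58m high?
232√86885/86885 ≈ 0.7871 m/s

z² = 289² + y²
z = √(289² + 58²) = √86885
dz/dt = y/z · dy/dt = 58/√86885 · 4 = 232√86885/86885 ≈ 0.7871 m/s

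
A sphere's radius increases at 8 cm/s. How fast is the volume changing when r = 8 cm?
2048π cm³/s

V = (4/3)πr³
dV/dt = dV/dr · dr/dt = 4πr² · 8
At r = 8: dV/dt = 2048π cm³/s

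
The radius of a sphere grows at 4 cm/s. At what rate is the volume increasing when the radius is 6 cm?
576π cm³/s

V = (4/3)πr³
dV/dt = dV/dr · dr/dt = 4πr² · 4
At r = 6: dV/dt = 576π cm³/s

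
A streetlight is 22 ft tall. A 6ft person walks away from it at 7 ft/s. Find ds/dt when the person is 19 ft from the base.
21/8 ft/s

By similar triangles: 22/(x+s) = 6/s
Solving: s = 6x/16
ds/dt = 6/16 · dx/dt = 3/8 · 7 = 21/8 ft/s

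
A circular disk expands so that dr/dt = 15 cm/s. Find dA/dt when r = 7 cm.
210π cm²/s

A = πr²
dA/dt = 2πr · dr/dt = 2π(7)(15) = 210π cm²/s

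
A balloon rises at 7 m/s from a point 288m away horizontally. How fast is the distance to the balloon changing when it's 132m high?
77√697/697 ≈ 2.917 m/s

z² = 288² + y²
z = √(288² + 132²) = 12√697
dz/dt = y/z · dy/dt = 132/(12√697) · 7 = 77√697/697 ≈ 2.917 m/s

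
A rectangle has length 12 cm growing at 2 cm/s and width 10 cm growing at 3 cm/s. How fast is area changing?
56 cm²/s

A = lw
dA/dt = w·dl/dt + l·dw/dt = 10·2 + 12·3 = 56 cm²/s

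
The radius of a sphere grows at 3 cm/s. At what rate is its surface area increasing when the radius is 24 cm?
576π cm²/s

S = 4πr²
dS/dt = dS/dr · dr/dt = 8πr · 3
At r = 24: dS/dt = 576π cm²/s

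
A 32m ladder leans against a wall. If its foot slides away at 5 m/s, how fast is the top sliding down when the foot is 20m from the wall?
25√39/39 ≈ 4.003 m/s

x² + y² = 32²
2x·dx/dt + 2y·dy/dt = 0
dy/dt = -x/y · dx/dt = -20/(4√39) · 5 = -25√39/39 m/s
The top is descending at 25√39/39 ≈ 4.003 m/s.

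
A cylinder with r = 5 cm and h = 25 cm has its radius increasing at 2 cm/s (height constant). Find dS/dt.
140π cm²/s

S = 2πrh + 2πr² (lateral + bases)
dS/dt = (2πh + 4πr)·dr/dt = (2π·25 + 4π·5)·2
= 140π cm²/s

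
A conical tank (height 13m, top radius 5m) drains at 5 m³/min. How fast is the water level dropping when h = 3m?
169/(45π) ≈ 1.195 m/min

r/h = 5/13, so r = (5/13)h
V = (1/3)πr²h = (1/3)π((5/13)h)²h = (25/507)πh³
dV/dh = (25/169)πh²
dh/dt = (dV/dt)/(dV/dh) = -5/((25/169)π·3²) = -169/(45π) m/min
The level is dropping at 169/(45π) ≈ 1.195 m/min.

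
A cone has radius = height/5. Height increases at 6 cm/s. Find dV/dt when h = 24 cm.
3456π/25 cm³/s

V = (1/3)π(h/5)²h = πh³/75
dV/dt = πh²/25 · 6
At h = 24: dV/dt = 3456π/25 cm³/s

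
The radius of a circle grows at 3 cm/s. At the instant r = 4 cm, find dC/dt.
6π cm/s

C = 2πr
dC/dt = 2π · dr/dt = 2π · 3 = 6π cm/s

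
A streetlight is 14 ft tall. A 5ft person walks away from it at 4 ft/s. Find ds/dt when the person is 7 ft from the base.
20/9 ft/s

By similar triangles: 14/(x+s) = 5/s
Solving: s = 5x/9
ds/dt = 5/9 · dx/dt = 5/9 · 4 = 20/9 ft/s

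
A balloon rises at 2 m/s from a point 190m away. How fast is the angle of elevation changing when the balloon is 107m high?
0.007992 rad/s

tan(θ) = y/190
sec²(θ) · dθ/dt = (1/190) · dy/dt
dθ/dt = cos²(θ)/190 · 2 = 190/(190² + 107²) · 2
dθ/dt = 0.007992 rad/s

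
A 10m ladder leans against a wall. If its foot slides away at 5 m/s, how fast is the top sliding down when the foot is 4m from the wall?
10√21/21 ≈ 2.182 m/s

x² + y² = 10²
2x·dx/dt + 2y·dy/dt = 0
dy/dt = -x/y · dx/dt = -4/(2√21) · 5 = -10√21/21 m/s
The top is descending at 10√21/21 ≈ 2.182 m/s.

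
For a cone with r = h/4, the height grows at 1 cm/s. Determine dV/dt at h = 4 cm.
π cm³/s

V = (1/3)π(h/4)²h = πh³/48
dV/dt = πh²/16 · 1
At h = 4: dV/dt = π cm³/s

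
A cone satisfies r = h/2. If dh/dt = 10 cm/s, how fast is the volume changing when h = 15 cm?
1125π/2 cm³/s

V = (1/3)π(h/2)²h = πh³/12
dV/dt = πh²/4 · 10
At h = 15: dV/dt = 1125π/2 cm³/s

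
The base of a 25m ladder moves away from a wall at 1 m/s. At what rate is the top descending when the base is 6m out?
6√589/589 ≈ 0.2472 m/s

x² + y² = 25²
2x·dx/dt + 2y·dy/dt = 0
dy/dt = -x/y · dx/dt = -6/√589 · 1 = -6√589/589 m/s
The top is descending at 6√589/589 ≈ 0.2472 m/s.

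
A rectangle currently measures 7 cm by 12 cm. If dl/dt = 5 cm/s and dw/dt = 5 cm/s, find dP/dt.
20 cm/s

P = 2(l + w)
dP/dt = 2(dl/dt + dw/dt) = 2(5 + 5) = 20 cm/s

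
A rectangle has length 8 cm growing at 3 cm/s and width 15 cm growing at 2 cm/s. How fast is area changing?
61 cm²/s

A = lw
dA/dt = w·dl/dt + l·dw/dt = 15·3 + 8·2 = 61 cm²/s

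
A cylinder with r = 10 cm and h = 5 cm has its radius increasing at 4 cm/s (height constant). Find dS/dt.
200π cm²/s

S = 2πrh + 2πr² (lateral + bases)
dS/dt = (2πh + 4πr)·dr/dt = (2π·5 + 4π·10)·4
= 200π cm²/s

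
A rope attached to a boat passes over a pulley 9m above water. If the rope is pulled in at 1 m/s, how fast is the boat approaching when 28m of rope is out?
28√703/703 ≈ 1.056 m/s

rope² = x² + 9²
x = √(28² - 9²) = √703
dx/dt = (rope/x) · d(rope)/dt = (28/√703) · (-1) = -28√703/703 m/s
The boat approaches at 28√703/703 ≈ 1.056 m/s.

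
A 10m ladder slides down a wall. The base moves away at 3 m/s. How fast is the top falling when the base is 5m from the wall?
√3 ≈ 1.732 m/s

x² + y² = 10²
2x·dx/dt + 2y·dy/dt = 0
dy/dt = -x/y · dx/dt = -5/(5√3) · 3 = -√3 m/s
The top is descending at √3 ≈ 1.732 m/s.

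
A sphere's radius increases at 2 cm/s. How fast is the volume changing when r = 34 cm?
9248π cm³/s

V = (4/3)πr³
dV/dt = dV/dr · dr/dt = 4πr² · 2
At r = 34: dV/dt = 9248π cm³/s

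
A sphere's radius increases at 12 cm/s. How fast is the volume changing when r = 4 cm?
768π cm³/s

V = (4/3)πr³
dV/dt = dV/dr · dr/dt = 4πr² · 12
At r = 4: dV/dt = 768π cm³/s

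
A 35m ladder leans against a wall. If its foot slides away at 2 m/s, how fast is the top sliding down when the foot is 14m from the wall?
4√21/21 ≈ 0.8729 m/s

x² + y² = 35²
2x·dx/dt + 2y·dy/dt = 0
dy/dt = -x/y · dx/dt = -14/(7√21) · 2 = -4√21/21 m/s
The top is descending at 4√21/21 ≈ 0.8729 m/s.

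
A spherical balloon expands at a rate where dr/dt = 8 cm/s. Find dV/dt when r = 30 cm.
28800π cm³/s

V = (4/3)πr³
dV/dt = dV/dr · dr/dt = 4πr² · 8
At r = 30: dV/dt = 28800π cm³/s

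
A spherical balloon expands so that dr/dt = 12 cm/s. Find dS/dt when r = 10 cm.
960π cm²/s

S = 4πr²
dS/dt = dS/dr · dr/dt = 8πr · 12
At r = 10: dS/dt = 960π cm²/s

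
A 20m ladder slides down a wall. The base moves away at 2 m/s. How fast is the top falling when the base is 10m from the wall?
2√3/3 ≈ 1.155 m/s

x² + y² = 20²
2x·dx/dt + 2y·dy/dt = 0
dy/dt = -x/y · dx/dt = -10/(10√3) · 2 = -2√3/3 m/s
The top is descending at 2√3/3 ≈ 1.155 m/s.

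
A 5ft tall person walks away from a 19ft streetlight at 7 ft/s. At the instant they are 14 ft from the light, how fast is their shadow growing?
5/2 ft/s

By similar triangles: 19/(x+s) = 5/s
Solving: s = 5x/14
ds/dt = 5/14 · dx/dt = 5/14 · 7 = 5/2 ft/s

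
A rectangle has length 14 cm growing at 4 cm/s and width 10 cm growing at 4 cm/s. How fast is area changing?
96 cm²/s

A = lw
dA/dt = w·dl/dt + l·dw/dt = 10·4 + 14·4 = 96 cm²/s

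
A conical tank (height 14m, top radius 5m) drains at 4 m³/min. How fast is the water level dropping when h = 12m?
49/(225π) ≈ 0.06932 m/min

r/h = 5/14, so r = (5/14)h
V = (1/3)πr²h = (1/3)π((5/14)h)²h = (25/588)πh³
dV/dh = (25/196)πh²
dh/dt = (dV/dt)/(dV/dh) = -4/((25/196)π·12²) = -49/(225π) m/min
The level is dropping at 49/(225π) ≈ 0.06932 m/min.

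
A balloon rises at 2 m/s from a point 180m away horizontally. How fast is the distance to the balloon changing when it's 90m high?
2√5/5 ≈ 0.8944 m/s

z² = 180² + y²
z = √(180² + 90²) = 90√5
dz/dt = y/z · dy/dt = 90/(90√5) · 2 = 2√5/5 ≈ 0.8944 m/s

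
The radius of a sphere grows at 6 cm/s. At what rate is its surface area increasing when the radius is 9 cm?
432π cm²/s

S = 4πr²
dS/dt = dS/dr · dr/dt = 8πr · 6
At r = 9: dS/dt = 432π cm²/s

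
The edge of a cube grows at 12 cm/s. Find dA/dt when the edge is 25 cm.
3600 cm²/s

A = 6s²
dA/dt = 12s · ds/dt = 12·25·12 = 3600 cm²/s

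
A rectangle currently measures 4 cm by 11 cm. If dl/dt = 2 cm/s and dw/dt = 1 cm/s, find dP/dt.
6 cm/s

P = 2(l + w)
dP/dt = 2(dl/dt + dw/dt) = 2(2 + 1) = 6 cm/s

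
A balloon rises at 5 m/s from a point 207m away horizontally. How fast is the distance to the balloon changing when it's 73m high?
365√48178/48178 ≈ 1.663 m/s

z² = 207² + y²
z = √(207² + 73²) = √48178
dz/dt = y/z · dy/dt = 73/√48178 · 5 = 365√48178/48178 ≈ 1.663 m/s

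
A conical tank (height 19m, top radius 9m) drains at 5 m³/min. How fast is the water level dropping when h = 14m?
1805/(15876π) ≈ 0.03619 m/min

r/h = 9/19, so r = (9/19)h
V = (1/3)πr²h = (1/3)π((9/19)h)²h = (27/361)πh³
dV/dh = (81/361)πh²
dh/dt = (dV/dt)/(dV/dh) = -5/((81/361)π·14²) = -1805/(15876π) m/min
The level is dropping at 1805/(15876π) ≈ 0.03619 m/min.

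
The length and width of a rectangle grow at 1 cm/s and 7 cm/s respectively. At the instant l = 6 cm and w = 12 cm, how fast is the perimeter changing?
16 cm/s

P = 2(l + w)
dP/dt = 2(dl/dt + dw/dt) = 2(1 + 7) = 16 cm/s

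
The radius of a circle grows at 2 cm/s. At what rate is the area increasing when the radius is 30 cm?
120π cm²/s

A = πr²
dA/dt = 2πr · dr/dt = 2π(30)(2) = 120π cm²/s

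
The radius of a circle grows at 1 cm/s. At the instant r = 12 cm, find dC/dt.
2π cm/s

C = 2πr
dC/dt = 2π · dr/dt = 2π · 1 = 2π cm/s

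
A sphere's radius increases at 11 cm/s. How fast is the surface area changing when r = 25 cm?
2200π cm²/s

S = 4πr²
dS/dt = dS/dr · dr/dt = 8πr · 11
At r = 25: dS/dt = 2200π cm²/s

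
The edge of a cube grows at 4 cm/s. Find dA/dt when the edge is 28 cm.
1344 cm²/s

A = 6s²
dA/dt = 12s · ds/dt = 12·28·4 = 1344 cm²/s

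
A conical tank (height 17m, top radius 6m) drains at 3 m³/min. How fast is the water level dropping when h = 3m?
289/(108π) ≈ 0.8518 m/min

r/h = 6/17, so r = (6/17)h
V = (1/3)πr²h = (1/3)π((6/17)h)²h = (12/289)πh³
dV/dh = (36/289)πh²
dh/dt = (dV/dt)/(dV/dh) = -3/((36/289)π·3²) = -289/(108π) m/min
The level is dropping at 289/(108π) ≈ 0.8518 m/min.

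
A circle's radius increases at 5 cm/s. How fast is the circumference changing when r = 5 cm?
10π cm/s

C = 2πr
dC/dt = 2π · dr/dt = 2π · 5 = 10π cm/s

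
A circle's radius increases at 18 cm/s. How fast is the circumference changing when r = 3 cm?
36π cm/s

C = 2πr
dC/dt = 2π · dr/dt = 2π · 18 = 36π cm/s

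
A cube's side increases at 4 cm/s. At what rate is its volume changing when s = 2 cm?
48 cm³/s

V = s³
dV/dt = 3s² · ds/dt = 3·2²·4 = 48 cm³/s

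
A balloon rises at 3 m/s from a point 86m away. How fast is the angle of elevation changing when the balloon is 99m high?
0.015003 rad/s

tan(θ) = y/86
sec²(θ) · dθ/dt = (1/86) · dy/dt
dθ/dt = cos²(θ)/86 · 3 = 86/(86² + 99²) · 3
dθ/dt = 0.015003 rad/s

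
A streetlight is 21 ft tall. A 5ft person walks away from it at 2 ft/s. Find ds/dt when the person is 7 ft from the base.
5/8 ft/s

By similar triangles: 21/(x+s) = 5/s
Solving: s = 5x/16
ds/dt = 5/16 · dx/dt = 5/16 · 2 = 5/8 ft/s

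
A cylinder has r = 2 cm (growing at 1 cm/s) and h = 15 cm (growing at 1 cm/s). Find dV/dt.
64π cm³/s

V = πr²h
dV/dt = 2πrh·dr/dt + πr²·dh/dt
= 2π(2)(15)(1) + π(2)²(1)
= 64π cm³/s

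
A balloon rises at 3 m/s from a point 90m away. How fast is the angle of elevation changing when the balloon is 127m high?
0.011144 rad/s

tan(θ) = y/90
sec²(θ) · dθ/dt = (1/90) · dy/dt
dθ/dt = cos²(θ)/90 · 3 = 90/(90² + 127²) · 3
dθ/dt = 0.011144 rad/s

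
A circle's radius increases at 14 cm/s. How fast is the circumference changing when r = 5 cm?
28π cm/s

C = 2πr
dC/dt = 2π · dr/dt = 2π · 14 = 28π cm/s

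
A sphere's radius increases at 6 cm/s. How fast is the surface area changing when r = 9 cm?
432π cm²/s

S = 4πr²
dS/dt = dS/dr · dr/dt = 8πr · 6
At r = 9: dS/dt = 432π cm²/s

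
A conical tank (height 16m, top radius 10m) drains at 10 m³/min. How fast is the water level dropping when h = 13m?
128/(845π) ≈ 0.04822 m/min

r/h = 10/16, so r = (5/8)h
V = (1/3)πr²h = (1/3)π((5/8)h)²h = (25/192)πh³
dV/dh = (25/64)πh²
dh/dt = (dV/dt)/(dV/dh) = -10/((25/64)π·13²) = -128/(845π) m/min
The level is dropping at 128/(845π) ≈ 0.04822 m/min.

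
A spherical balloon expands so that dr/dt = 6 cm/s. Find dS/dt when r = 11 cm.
528π cm²/s

S = 4πr²
dS/dt = dS/dr · dr/dt = 8πr · 6
At r = 11: dS/dt = 528π cm²/s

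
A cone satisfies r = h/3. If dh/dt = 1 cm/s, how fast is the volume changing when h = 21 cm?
49π cm³/s

V = (1/3)π(h/3)²h = πh³/27
dV/dt = πh²/9 · 1
At h = 21: dV/dt = 49π cm³/s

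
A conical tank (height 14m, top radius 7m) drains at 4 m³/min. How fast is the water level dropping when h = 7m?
16/(49π) ≈ 0.1039 m/min

r/h = 7/14, so r = (1/2)h
V = (1/3)πr²h = (1/3)π((1/2)h)²h = (1/12)πh³
dV/dh = (1/4)πh²
dh/dt = (dV/dt)/(dV/dh) = -4/((1/4)π·7²) = -16/(49π) m/min
The level is dropping at 16/(49π) ≈ 0.1039 m/min.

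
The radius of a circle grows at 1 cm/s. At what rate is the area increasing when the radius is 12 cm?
24π cm²/s

A = πr²
dA/dt = 2πr · dr/dt = 2π(12)(1) = 24π cm²/s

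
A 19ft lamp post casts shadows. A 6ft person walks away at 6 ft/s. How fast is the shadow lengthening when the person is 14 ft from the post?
36/13 ft/s

By similar triangles: 19/(x+s) = 6/s
Solving: s = 6x/13
ds/dt = 6/13 · dx/dt = 6/13 · 6 = 36/13 ft/s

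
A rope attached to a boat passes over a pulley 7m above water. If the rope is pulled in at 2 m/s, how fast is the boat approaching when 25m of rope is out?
25/12 ≈ 2.083 m/s

rope² = x² + 7²
x = √(25² - 7²) = 24
dx/dt = (rope/x) · d(rope)/dt = (25/24) · (-2) = -25/12 m/s
The boat approaches at 25/12 ≈ 2.083 m/s.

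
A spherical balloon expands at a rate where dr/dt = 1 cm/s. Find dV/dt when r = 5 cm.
100π cm³/s

V = (4/3)πr³
dV/dt = dV/dr · dr/dt = 4πr² · 1
At r = 5: dV/dt = 100π cm³/s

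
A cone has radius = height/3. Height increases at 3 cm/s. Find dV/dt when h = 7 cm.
49π/3 cm³/s

V = (1/3)π(h/3)²h = πh³/27
dV/dt = πh²/9 · 3
At h = 7: dV/dt = 49π/3 cm³/s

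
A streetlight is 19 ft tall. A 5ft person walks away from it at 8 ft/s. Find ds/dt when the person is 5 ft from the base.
20/7 ft/s

By similar triangles: 19/(x+s) = 5/s
Solving: s = 5x/14
ds/dt = 5/14 · dx/dt = 5/14 · 8 = 20/7 ft/s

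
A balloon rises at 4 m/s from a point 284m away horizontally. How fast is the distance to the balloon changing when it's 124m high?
62√6002/3001 ≈ 1.601 m/s

z² = 284² + y²
z = √(284² + 124²) = 4√6002
dz/dt = y/z · dy/dt = 124/(4√6002) · 4 = 62√6002/3001 ≈ 1.601 m/s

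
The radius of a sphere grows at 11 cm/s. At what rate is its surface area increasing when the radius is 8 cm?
704π cm²/s

S = 4πr²
dS/dt = dS/dr · dr/dt = 8πr · 11
At r = 8: dS/dt = 704π cm²/s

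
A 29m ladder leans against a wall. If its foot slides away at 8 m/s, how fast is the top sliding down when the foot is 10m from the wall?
80√741/741 ≈ 2.939 m/s

x² + y² = 29²
2x·dx/dt + 2y·dy/dt = 0
dy/dt = -x/y · dx/dt = -10/√741 · 8 = -80√741/741 m/s
The top is descending at 80√741/741 ≈ 2.939 m/s.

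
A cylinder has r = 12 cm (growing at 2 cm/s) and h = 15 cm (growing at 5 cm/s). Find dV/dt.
1440π cm³/s

V = πr²h
dV/dt = 2πrh·dr/dt + πr²·dh/dt
= 2π(12)(15)(2) + π(12)²(5)
= 1440π cm³/s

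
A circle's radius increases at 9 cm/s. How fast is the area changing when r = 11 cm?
198π cm²/s

A = πr²
dA/dt = 2πr · dr/dt = 2π(11)(9) = 198π cm²/s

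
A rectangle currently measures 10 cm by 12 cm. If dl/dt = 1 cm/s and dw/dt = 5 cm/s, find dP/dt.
12 cm/s

P = 2(l + w)
dP/dt = 2(dl/dt + dw/dt) = 2(1 + 5) = 12 cm/s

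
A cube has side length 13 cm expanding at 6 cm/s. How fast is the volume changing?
3042 cm³/s

V = s³
dV/dt = 3s² · ds/dt = 3·13²·6 = 3042 cm³/s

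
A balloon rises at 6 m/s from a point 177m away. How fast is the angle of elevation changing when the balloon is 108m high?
0.024702 rad/s

tan(θ) = y/177
sec²(θ) · dθ/dt = (1/177) · dy/dt
dθ/dt = cos²(θ)/177 · 6 = 177/(177² + 108²) · 6
dθ/dt = 0.024702 rad/s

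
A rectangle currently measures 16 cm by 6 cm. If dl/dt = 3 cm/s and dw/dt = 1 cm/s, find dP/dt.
8 cm/s

P = 2(l + w)
dP/dt = 2(dl/dt + dw/dt) = 2(3 + 1) = 8 cm/s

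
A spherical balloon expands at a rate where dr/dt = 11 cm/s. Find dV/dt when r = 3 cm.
396π cm³/s

V = (4/3)πr³
dV/dt = dV/dr · dr/dt = 4πr² · 11
At r = 3: dV/dt = 396π cm³/s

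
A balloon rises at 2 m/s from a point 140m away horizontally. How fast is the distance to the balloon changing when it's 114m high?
114√8149/8149 ≈ 1.263 m/s

z² = 140² + y²
z = √(140² + 114²) = 2√8149
dz/dt = y/z · dy/dt = 114/(2√8149) · 2 = 114√8149/8149 ≈ 1.263 m/s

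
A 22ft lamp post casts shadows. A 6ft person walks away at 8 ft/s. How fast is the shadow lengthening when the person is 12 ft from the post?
3 ft/s

By similar triangles: 22/(x+s) = 6/s
Solving: s = 6x/16
ds/dt = 6/16 · dx/dt = 3/8 · 8 = 3 ft/s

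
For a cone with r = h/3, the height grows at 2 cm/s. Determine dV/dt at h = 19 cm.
722π/9 cm³/s

V = (1/3)π(h/3)²h = πh³/27
dV/dt = πh²/9 · 2
At h = 19: dV/dt = 722π/9 cm³/s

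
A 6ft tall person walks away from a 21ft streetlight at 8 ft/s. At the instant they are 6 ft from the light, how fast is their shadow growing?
16/5 ft/s

By similar triangles: 21/(x+s) = 6/s
Solving: s = 6x/15
ds/dt = 6/15 · dx/dt = 2/5 · 8 = 16/5 ft/s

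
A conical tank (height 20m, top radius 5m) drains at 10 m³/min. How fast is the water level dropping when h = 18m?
40/(81π) ≈ 0.1572 m/min

r/h = 5/20, so r = (1/4)h
V = (1/3)πr²h = (1/3)π((1/4)h)²h = (1/48)πh³
dV/dh = (1/16)πh²
dh/dt = (dV/dt)/(dV/dh) = -10/((1/16)π·18²) = -40/(81π) m/min
The level is dropping at 40/(81π) ≈ 0.1572 m/min.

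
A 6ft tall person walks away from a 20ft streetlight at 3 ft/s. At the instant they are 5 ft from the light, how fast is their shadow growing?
9/7 ft/s

By similar triangles: 20/(x+s) = 6/s
Solving: s = 6x/14
ds/dt = 6/14 · dx/dt = 3/7 · 3 = 9/7 ft/s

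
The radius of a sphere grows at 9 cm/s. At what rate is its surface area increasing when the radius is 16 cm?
1152π cm²/s

S = 4πr²
dS/dt = dS/dr · dr/dt = 8πr · 9
At r = 16: dS/dt = 1152π cm²/s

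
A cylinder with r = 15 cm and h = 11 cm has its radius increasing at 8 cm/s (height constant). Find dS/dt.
656π cm²/s

S = 2πrh + 2πr² (lateral + bases)
dS/dt = (2πh + 4πr)·dr/dt = (2π·11 + 4π·15)·8
= 656π cm²/s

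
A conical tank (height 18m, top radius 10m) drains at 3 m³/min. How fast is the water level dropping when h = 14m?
243/(4900π) ≈ 0.01579 m/min

r/h = 10/18, so r = (5/9)h
V = (1/3)πr²h = (1/3)π((5/9)h)²h = (25/243)πh³
dV/dh = (25/81)πh²
dh/dt = (dV/dt)/(dV/dh) = -3/((25/81)π·14²) = -243/(4900π) m/min
The level is dropping at 243/(4900π) ≈ 0.01579 m/min.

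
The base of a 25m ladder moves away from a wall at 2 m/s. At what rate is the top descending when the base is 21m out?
21√46/46 ≈ 3.096 m/s

x² + y² = 25²
2x·dx/dt + 2y·dy/dt = 0
dy/dt = -x/y · dx/dt = -21/(2√46) · 2 = -21√46/46 m/s
The top is descending at 21√46/46 ≈ 3.096 m/s.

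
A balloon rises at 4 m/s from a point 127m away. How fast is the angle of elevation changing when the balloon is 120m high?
0.01664 rad/s

tan(θ) = y/127
sec²(θ) · dθ/dt = (1/127) · dy/dt
dθ/dt = cos²(θ)/127 · 4 = 127/(127² + 120²) · 4
dθ/dt = 0.01664 rad/s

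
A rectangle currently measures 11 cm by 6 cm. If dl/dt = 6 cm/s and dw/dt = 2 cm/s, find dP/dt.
16 cm/s

P = 2(l + w)
dP/dt = 2(dl/dt + dw/dt) = 2(6 + 2) = 16 cm/s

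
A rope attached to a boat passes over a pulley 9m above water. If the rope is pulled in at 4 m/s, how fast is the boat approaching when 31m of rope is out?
31√55/55 ≈ 4.18 m/s

rope² = x² + 9²
x = √(31² - 9²) = 4√55
dx/dt = (rope/x) · d(rope)/dt = (31/(4√55)) · (-4) = -31√55/55 m/s
The boat approaches at 31√55/55 ≈ 4.18 m/s.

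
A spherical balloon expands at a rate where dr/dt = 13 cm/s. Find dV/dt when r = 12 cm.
7488π cm³/s

V = (4/3)πr³
dV/dt = dV/dr · dr/dt = 4πr² · 13
At r = 12: dV/dt = 7488π cm³/s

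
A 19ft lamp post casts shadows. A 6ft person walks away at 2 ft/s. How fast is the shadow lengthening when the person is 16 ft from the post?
12/13 ft/s

By similar triangles: 19/(x+s) = 6/s
Solving: s = 6x/13
ds/dt = 6/13 · dx/dt = 6/13 · 2 = 12/13 ft/s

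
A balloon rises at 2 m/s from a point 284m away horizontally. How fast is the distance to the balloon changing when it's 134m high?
134√24653/24653 ≈ 0.8534 m/s

z² = 284² + y²
z = √(284² + 134²) = 2√24653
dz/dt = y/z · dy/dt = 134/(2√24653) · 2 = 134√24653/24653 ≈ 0.8534 m/s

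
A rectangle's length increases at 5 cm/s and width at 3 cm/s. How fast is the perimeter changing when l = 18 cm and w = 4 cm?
16 cm/s

P = 2(l + w)
dP/dt = 2(dl/dt + dw/dt) = 2(5 + 3) = 16 cm/s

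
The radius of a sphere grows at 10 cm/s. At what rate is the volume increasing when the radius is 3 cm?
360π cm³/s

V = (4/3)πr³
dV/dt = dV/dr · dr/dt = 4πr² · 10
At r = 3: dV/dt = 360π cm³/s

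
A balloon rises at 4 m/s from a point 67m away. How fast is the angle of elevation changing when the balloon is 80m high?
0.024612 rad/s

tan(θ) = y/67
sec²(θ) · dθ/dt = (1/67) · dy/dt
dθ/dt = cos²(θ)/67 · 4 = 67/(67² + 80²) · 4
dθ/dt = 0.024612 rad/s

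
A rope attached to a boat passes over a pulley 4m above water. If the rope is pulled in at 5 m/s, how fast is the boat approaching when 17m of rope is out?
85√273/273 ≈ 5.144 m/s

rope² = x² + 4²
x = √(17² - 4²) = √273
dx/dt = (rope/x) · d(rope)/dt = (17/√273) · (-5) = -85√273/273 m/s
The boat approaches at 85√273/273 ≈ 5.144 m/s.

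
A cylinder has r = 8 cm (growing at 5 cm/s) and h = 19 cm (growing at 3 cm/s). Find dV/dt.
1712π cm³/s

V = πr²h
dV/dt = 2πrh·dr/dt + πr²·dh/dt
= 2π(8)(19)(5) + π(8)²(3)
= 1712π cm³/s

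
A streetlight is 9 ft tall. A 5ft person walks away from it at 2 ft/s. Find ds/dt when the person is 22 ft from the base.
5/2 ft/s

By similar triangles: 9/(x+s) = 5/s
Solving: s = 5x/4
ds/dt = 5/4 · dx/dt = 5/4 · 2 = 5/2 ft/s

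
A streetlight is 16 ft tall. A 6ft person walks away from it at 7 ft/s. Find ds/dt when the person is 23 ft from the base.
21/5 ft/s

By similar triangles: 16/(x+s) = 6/s
Solving: s = 6x/10
ds/dt = 6/10 · dx/dt = 3/5 · 7 = 21/5 ft/s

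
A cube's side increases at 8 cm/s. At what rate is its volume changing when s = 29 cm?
20184 cm³/s

V = s³
dV/dt = 3s² · ds/dt = 3·29²·8 = 20184 cm³/s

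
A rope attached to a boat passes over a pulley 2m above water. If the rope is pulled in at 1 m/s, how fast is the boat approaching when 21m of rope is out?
21√437/437 ≈ 1.005 m/s

rope² = x² + 2²
x = √(21² - 2²) = √437
dx/dt = (rope/x) · d(rope)/dt = (21/√437) · (-1) = -21√437/437 m/s
The boat approaches at 21√437/437 ≈ 1.005 m/s.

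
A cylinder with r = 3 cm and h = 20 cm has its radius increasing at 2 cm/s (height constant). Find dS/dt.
104π cm²/s

S = 2πrh + 2πr² (lateral + bases)
dS/dt = (2πh + 4πr)·dr/dt = (2π·20 + 4π·3)·2
= 104π cm²/s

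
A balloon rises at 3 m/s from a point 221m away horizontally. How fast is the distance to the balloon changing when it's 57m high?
171√52090/52090 ≈ 0.7492 m/s

z² = 221² + y²
z = √(221² + 57²) = √52090
dz/dt = y/z · dy/dt = 57/√52090 · 3 = 171√52090/52090 ≈ 0.7492 m/s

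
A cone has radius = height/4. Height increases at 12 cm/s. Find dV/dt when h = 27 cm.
2187π/4 cm³/s

V = (1/3)π(h/4)²h = πh³/48
dV/dt = πh²/16 · 12
At h = 27: dV/dt = 2187π/4 cm³/s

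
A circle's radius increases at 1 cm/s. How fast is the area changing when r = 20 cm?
40π cm²/s

A = πr²
dA/dt = 2πr · dr/dt = 2π(20)(1) = 40π cm²/s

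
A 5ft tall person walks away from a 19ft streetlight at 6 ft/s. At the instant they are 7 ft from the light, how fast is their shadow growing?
15/7 ft/s

By similar triangles: 19/(x+s) = 5/s
Solving: s = 5x/14
ds/dt = 5/14 · dx/dt = 5/14 · 6 = 15/7 ft/s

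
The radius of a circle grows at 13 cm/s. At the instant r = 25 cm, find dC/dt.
26π cm/s

C = 2πr
dC/dt = 2π · dr/dt = 2π · 13 = 26π cm/s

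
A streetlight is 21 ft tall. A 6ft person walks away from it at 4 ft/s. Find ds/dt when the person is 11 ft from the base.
8/5 ft/s

By similar triangles: 21/(x+s) = 6/s
Solving: s = 6x/15
ds/dt = 6/15 · dx/dt = 2/5 · 4 = 8/5 ft/s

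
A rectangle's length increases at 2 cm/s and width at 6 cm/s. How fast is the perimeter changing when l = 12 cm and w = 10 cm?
16 cm/s

P = 2(l + w)
dP/dt = 2(dl/dt + dw/dt) = 2(2 + 6) = 16 cm/s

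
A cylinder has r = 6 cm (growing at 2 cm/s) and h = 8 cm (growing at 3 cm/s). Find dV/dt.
300π cm³/s

V = πr²h
dV/dt = 2πrh·dr/dt + πr²·dh/dt
= 2π(6)(8)(2) + π(6)²(3)
= 300π cm³/s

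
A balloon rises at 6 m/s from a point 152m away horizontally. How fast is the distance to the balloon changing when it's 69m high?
414√27865/27865 ≈ 2.48 m/s

z² = 152² + y²
z = √(152² + 69²) = √27865
dz/dt = y/z · dy/dt = 69/√27865 · 6 = 414√27865/27865 ≈ 2.48 m/s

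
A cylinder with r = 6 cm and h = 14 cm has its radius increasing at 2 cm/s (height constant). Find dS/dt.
104π cm²/s

S = 2πrh + 2πr² (lateral + bases)
dS/dt = (2πh + 4πr)·dr/dt = (2π·14 + 4π·6)·2
= 104π cm²/s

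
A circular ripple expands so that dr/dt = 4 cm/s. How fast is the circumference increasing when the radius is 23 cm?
8π cm/s

C = 2πr
dC/dt = 2π · dr/dt = 2π · 4 = 8π cm/s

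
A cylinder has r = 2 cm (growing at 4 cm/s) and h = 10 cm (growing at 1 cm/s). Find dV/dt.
164π cm³/s

V = πr²h
dV/dt = 2πrh·dr/dt + πr²·dh/dt
= 2π(2)(10)(4) + π(2)²(1)
= 164π cm³/s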